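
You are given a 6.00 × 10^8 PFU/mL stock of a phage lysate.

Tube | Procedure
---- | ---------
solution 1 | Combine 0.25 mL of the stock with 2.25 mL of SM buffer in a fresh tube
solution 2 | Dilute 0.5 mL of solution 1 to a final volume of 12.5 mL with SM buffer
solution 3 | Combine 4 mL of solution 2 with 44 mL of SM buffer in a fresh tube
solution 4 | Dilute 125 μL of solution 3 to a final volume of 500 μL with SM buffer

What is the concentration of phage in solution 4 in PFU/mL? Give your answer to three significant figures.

5.00 × 10^4 PFU/mL

Step 1: 0.25 mL + 2.25 mL = 2.5 mL total → factor 2.5/0.25 = 10
Step 2: 0.5 mL brought to 12.5 mL → factor 12.5/0.5 = 25
Step 3: 4 mL + 44 mL = 48 mL total → factor 48/4 = 12
Step 4: 125 μL brought to 500 μL → factor 500/125 = 4
Overall dilution factor = 10 × 25 × 12 × 4 = 12000
Final = 6.00 × 10^8 PFU/mL / 12000 = 5.00 × 10^4 PFU/mL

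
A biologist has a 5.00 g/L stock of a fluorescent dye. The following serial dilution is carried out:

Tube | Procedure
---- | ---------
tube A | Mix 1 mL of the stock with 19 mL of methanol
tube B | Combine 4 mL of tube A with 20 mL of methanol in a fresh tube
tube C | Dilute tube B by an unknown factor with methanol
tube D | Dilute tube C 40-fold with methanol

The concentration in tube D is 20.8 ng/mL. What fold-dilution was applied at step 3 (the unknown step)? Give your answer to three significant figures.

Step 1: 1 mL + 19 mL = 20 mL total → factor 20/1 = 20
Step 2: 4 mL + 20 mL = 24 mL total → factor 24/4 = 6
Step 3: unknown factor x
Step 4: 40-fold → factor 40
Product of known-step factors = 4800
Overall factor = 5.00 g/L / (20.8 ng/mL) = 2.4038 × 10^5
x = 2.4038 × 10^5 / 4800 = 50.1

50.1-fold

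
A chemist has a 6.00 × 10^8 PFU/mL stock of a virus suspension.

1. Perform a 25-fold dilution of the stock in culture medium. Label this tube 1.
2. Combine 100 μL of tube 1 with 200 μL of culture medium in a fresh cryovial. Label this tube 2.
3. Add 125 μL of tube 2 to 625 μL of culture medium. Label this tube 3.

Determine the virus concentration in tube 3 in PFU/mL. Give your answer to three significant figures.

Step 1: 25-fold → factor 25
Step 2: 100 μL + 200 μL = 300 μL total → factor 300/100 = 3
Step 3: 125 μL + 625 μL = 750 μL total → factor 750/125 = 6
Overall dilution factor = 25 × 3 × 6 = 450
Final = 6.00 × 10^8 PFU/mL / 450 = 1.33 × 10^6 PFU/mL

1.33 × 10^6 PFU/mL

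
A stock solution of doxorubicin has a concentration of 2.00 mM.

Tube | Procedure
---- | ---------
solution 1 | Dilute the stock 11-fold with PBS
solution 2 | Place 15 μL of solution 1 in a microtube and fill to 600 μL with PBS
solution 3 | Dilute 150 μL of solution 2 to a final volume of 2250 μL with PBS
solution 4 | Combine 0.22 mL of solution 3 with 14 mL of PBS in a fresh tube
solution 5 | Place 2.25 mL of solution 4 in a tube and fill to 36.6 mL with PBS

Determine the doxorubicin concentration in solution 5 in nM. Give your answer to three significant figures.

Step 1: 11-fold → factor 11
Step 2: 15 μL brought to 600 μL → factor 600/15 = 40
Step 3: 150 μL brought to 2250 μL → factor 2250/150 = 15
Step 4: 0.22 mL + 14 mL = 14.22 mL total → factor 14.22/0.22 = 64.636
Step 5: 2.25 mL brought to 36.6 mL → factor 36.6/2.25 = 16.267
Overall dilution factor = 11 × 40 × 15 × 64.636 × 16.267 = 6.9394 × 10^6
Final = 2.00 mM / 6.9394 × 10^6 = 2.882 × 10^-7 mM = 0.288 nM

0.288 nM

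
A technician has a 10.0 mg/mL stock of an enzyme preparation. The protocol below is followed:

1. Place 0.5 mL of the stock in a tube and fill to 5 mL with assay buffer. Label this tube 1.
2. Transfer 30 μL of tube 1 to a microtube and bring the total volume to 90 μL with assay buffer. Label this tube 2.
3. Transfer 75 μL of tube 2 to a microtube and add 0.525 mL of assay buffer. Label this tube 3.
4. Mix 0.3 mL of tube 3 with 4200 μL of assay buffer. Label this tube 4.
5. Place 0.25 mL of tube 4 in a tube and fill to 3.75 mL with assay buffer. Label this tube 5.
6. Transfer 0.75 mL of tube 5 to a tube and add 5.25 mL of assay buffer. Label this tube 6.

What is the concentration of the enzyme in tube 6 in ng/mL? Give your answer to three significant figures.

Step 1: 0.5 mL brought to 5 mL → factor 5/0.5 = 10
Step 2: 30 μL brought to 90 μL → factor 90/30 = 3
Step 3: 75 μL + 0.525 mL = 600 μL total → factor 600/75 = 8
Step 4: 0.3 mL + 4200 μL = 4.5 mL total → factor 4.5/0.3 = 15
Step 5: 0.25 mL brought to 3.75 mL → factor 3.75/0.25 = 15
Step 6: 0.75 mL + 5.25 mL = 6 mL total → factor 6/0.75 = 8
Overall dilution factor = 10 × 3 × 8 × 15 × 15 × 8 = 4.32 × 10^5
Final = 10.0 mg/mL / 4.32 × 10^5 = 2.315 × 10^-5 mg/mL = 23.1 ng/mL

23.1 ng/mL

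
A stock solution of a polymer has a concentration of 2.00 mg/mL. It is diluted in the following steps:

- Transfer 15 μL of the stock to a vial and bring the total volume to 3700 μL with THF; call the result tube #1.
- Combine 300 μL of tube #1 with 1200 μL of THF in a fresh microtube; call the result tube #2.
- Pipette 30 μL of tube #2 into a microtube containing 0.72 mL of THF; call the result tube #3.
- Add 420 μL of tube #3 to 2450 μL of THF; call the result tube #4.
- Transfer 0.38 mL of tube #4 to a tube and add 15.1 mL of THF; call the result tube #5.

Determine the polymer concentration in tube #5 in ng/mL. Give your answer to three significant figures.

0.233 ng/mL

Step 1: 15 μL brought to 3700 μL → factor 3700/15 = 246.67
Step 2: 300 μL + 1200 μL = 1500 μL total → factor 1500/300 = 5
Step 3: 30 μL + 0.72 mL = 750 μL total → factor 750/30 = 25
Step 4: 420 μL + 2450 μL = 2870 μL total → factor 2870/420 = 6.8333
Step 5: 0.38 mL + 15.1 mL = 15.48 mL total → factor 15.48/0.38 = 40.737
Overall dilution factor = 246.67 × 5 × 25 × 6.8333 × 40.737 = 8.583 × 10^6
Final = 2.00 mg/mL / 8.583 × 10^6 = 2.330 × 10^-7 mg/mL = 0.233 ng/mL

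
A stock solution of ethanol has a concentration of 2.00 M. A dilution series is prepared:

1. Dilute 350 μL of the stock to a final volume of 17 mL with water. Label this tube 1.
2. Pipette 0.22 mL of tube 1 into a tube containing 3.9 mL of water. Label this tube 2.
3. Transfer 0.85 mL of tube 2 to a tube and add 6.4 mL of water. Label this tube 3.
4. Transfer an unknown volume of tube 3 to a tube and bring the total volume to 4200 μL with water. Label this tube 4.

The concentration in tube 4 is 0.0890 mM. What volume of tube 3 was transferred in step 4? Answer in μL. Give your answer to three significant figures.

1.45 × 10^3 μL

Step 1: 350 μL brought to 17 mL → factor 17000/350 = 48.571
Step 2: 0.22 mL + 3.9 mL = 4.12 mL total → factor 4.12/0.22 = 18.727
Step 3: 0.85 mL + 6.4 mL = 7.25 mL total → factor 7.25/0.85 = 8.5294
Step 4: v brought to 4200 μL → factor = 4200 μL/v
Product of known-step factors = 7758.4
Overall factor = 2.00 M / (0.0890 mM) = 22472
Step-4 factor = 22472 / 7758.4 = 2.8964
v = 4200 μL / 2.8964 = 1.45 × 10^3 μL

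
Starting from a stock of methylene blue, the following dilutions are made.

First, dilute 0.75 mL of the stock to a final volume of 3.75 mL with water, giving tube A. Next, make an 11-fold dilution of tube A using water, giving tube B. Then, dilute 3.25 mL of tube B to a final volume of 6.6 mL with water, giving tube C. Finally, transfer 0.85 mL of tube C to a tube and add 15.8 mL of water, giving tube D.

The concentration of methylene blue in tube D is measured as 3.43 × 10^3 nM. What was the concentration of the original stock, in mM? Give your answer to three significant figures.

Step 1: 0.75 mL brought to 3.75 mL → factor 3.75/0.75 = 5
Step 2: 11-fold → factor 11
Step 3: 3.25 mL brought to 6.6 mL → factor 6.6/3.25 = 2.0308
Step 4: 0.85 mL + 15.8 mL = 16.65 mL total → factor 16.65/0.85 = 19.588
Overall dilution factor = 5 × 11 × 2.0308 × 19.588 = 2187.9
Stock = 3.43 × 10^3 nM × 2187.9 = 7.504 × 10^6 nM = 7.50 mM

7.50 mM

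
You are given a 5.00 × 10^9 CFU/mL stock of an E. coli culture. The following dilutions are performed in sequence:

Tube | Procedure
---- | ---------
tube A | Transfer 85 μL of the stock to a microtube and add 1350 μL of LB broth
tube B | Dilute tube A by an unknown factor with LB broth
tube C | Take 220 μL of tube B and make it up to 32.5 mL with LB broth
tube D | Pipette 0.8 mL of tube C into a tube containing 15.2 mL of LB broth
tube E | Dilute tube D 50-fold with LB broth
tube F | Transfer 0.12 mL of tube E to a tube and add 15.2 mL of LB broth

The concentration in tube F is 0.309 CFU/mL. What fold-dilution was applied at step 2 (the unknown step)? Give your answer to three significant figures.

Step 1: 85 μL + 1350 μL = 1435 μL total → factor 1435/85 = 16.882
Step 2: unknown factor x
Step 3: 220 μL brought to 32.5 mL → factor 32500/220 = 147.73
Step 4: 0.8 mL + 15.2 mL = 16 mL total → factor 16/0.8 = 20
Step 5: 50-fold → factor 50
Step 6: 0.12 mL + 15.2 mL = 15.32 mL total → factor 15.32/0.12 = 127.67
Product of known-step factors = 3.184 × 10^8
Overall factor = 5.00 × 10^9 CFU/mL / (0.309 CFU/mL) = 1.6181 × 10^10
x = 1.6181 × 10^10 / 3.184 × 10^8 = 50.8

50.8-fold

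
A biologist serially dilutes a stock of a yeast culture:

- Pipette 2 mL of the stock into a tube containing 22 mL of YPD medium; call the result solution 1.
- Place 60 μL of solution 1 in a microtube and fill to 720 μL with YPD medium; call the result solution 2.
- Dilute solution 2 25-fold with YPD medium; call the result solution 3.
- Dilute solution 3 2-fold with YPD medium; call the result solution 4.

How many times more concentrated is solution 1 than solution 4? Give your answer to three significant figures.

Step 1: 2 mL + 22 mL = 24 mL total → factor 24/2 = 12
Step 2: 60 μL brought to 720 μL → factor 720/60 = 12
Step 3: 25-fold → factor 25
Step 4: 2-fold → factor 2
Dilution factor to solution 1 = 12; to solution 4 = 7200
[solution 1]/[solution 4] = (factor to solution 4)/(factor to solution 1) = 7200/12 = 600

600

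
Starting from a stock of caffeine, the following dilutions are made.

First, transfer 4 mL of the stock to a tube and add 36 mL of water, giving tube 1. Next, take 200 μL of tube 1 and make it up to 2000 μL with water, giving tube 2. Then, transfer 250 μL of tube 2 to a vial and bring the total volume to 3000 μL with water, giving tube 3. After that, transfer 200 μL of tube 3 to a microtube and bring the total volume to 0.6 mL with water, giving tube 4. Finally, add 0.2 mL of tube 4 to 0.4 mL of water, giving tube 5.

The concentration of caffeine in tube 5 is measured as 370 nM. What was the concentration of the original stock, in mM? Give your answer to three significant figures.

4.00 mM

Step 1: 4 mL + 36 mL = 40 mL total → factor 40/4 = 10
Step 2: 200 μL brought to 2000 μL → factor 2000/200 = 10
Step 3: 250 μL brought to 3000 μL → factor 3000/250 = 12
Step 4: 200 μL brought to 0.6 mL → factor 600/200 = 3
Step 5: 0.2 mL + 0.4 mL = 0.6 mL total → factor 0.6/0.2 = 3
Overall dilution factor = 10 × 10 × 12 × 3 × 3 = 10800
Stock = 370 nM × 10800 = 3.996 × 10^6 nM = 4.00 mM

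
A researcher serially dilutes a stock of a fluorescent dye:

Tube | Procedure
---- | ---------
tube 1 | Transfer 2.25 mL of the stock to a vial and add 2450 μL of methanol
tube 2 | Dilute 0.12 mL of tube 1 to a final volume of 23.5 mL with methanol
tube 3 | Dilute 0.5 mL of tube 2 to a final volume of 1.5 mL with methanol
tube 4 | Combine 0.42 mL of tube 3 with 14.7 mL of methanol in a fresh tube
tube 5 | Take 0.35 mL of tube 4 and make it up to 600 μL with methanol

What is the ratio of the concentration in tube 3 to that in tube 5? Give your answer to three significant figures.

Step 1: 2.25 mL + 2450 μL = 4.7 mL total → factor 4.7/2.25 = 2.0889
Step 2: 0.12 mL brought to 23.5 mL → factor 23.5/0.12 = 195.83
Step 3: 0.5 mL brought to 1.5 mL → factor 1.5/0.5 = 3
Step 4: 0.42 mL + 14.7 mL = 15.12 mL total → factor 15.12/0.42 = 36
Step 5: 0.35 mL brought to 600 μL → factor 0.6/0.35 = 1.7143
Dilution factor to tube 3 = 1227.2; to tube 5 = 75737
[tube 3]/[tube 5] = (factor to tube 5)/(factor to tube 3) = 75737/1227.2 = 61.7

61.7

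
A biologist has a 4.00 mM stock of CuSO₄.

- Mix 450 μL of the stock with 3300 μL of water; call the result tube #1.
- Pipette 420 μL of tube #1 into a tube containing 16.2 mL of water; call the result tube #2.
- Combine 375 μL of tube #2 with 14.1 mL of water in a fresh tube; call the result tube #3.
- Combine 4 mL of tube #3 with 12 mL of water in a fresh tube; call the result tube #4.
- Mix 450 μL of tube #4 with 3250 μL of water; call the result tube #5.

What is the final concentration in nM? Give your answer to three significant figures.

Step 1: 450 μL + 3300 μL = 3750 μL total → factor 3750/450 = 8.3333
Step 2: 420 μL + 16.2 mL = 16620 μL total → factor 16620/420 = 39.571
Step 3: 375 μL + 14.1 mL = 14475 μL total → factor 14475/375 = 38.6
Step 4: 4 mL + 12 mL = 16 mL total → factor 16/4 = 4
Step 5: 450 μL + 3250 μL = 3700 μL total → factor 3700/450 = 8.2222
Overall dilution factor = 8.3333 × 39.571 × 38.6 × 4 × 8.2222 = 4.1864 × 10^5
Final = 4.00 mM / 4.1864 × 10^5 = 9.555 × 10^-6 mM = 9.55 nM

9.55 nM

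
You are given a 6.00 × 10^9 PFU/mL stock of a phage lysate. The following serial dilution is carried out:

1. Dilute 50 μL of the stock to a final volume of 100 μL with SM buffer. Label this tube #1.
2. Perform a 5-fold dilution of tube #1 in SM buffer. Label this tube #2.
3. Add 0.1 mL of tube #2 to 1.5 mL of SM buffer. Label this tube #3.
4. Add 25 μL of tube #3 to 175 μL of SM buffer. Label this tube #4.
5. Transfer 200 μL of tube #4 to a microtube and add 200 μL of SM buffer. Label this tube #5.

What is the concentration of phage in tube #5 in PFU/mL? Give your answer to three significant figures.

Step 1: 50 μL brought to 100 μL → factor 100/50 = 2
Step 2: 5-fold → factor 5
Step 3: 0.1 mL + 1.5 mL = 1.6 mL total → factor 1.6/0.1 = 16
Step 4: 25 μL + 175 μL = 200 μL total → factor 200/25 = 8
Step 5: 200 μL + 200 μL = 400 μL total → factor 400/200 = 2
Overall dilution factor = 2 × 5 × 16 × 8 × 2 = 2560
Final = 6.00 × 10^9 PFU/mL / 2560 = 2.34 × 10^6 PFU/mL

2.34 × 10^6 PFU/mL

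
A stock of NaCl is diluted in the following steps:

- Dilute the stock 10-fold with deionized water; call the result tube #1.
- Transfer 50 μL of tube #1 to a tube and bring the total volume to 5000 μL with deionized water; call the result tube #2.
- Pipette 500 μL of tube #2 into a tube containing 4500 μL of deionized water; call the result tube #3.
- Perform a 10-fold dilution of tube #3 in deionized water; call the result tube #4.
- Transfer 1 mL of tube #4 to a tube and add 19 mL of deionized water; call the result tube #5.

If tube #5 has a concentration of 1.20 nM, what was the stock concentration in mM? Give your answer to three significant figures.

Step 1: 10-fold → factor 10
Step 2: 50 μL brought to 5000 μL → factor 5000/50 = 100
Step 3: 500 μL + 4500 μL = 5000 μL total → factor 5000/500 = 10
Step 4: 10-fold → factor 10
Step 5: 1 mL + 19 mL = 20 mL total → factor 20/1 = 20
Overall dilution factor = 10 × 100 × 10 × 10 × 20 = 2 × 10^6
Stock = 1.20 nM × 2 × 10^6 = 2.400 × 10^6 nM = 2.40 mM

2.40 mM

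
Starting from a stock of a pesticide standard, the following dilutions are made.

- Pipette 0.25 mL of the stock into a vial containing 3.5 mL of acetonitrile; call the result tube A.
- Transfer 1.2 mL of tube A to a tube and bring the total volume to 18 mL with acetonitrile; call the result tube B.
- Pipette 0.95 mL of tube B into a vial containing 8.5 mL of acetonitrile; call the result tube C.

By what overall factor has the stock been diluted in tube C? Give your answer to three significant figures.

2.24 × 10^3

Step 1: 0.25 mL + 3.5 mL = 3.75 mL total → factor 3.75/0.25 = 15
Step 2: 1.2 mL brought to 18 mL → factor 18/1.2 = 15
Step 3: 0.95 mL + 8.5 mL = 9.45 mL total → factor 9.45/0.95 = 9.9474
Overall dilution factor = 15 × 15 × 9.9474 = 2238.2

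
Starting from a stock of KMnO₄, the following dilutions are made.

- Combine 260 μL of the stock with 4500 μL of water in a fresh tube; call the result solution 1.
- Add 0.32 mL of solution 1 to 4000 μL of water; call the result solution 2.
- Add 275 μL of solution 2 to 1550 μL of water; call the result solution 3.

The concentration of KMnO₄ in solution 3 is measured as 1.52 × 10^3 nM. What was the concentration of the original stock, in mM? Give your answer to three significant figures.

Step 1: 260 μL + 4500 μL = 4760 μL total → factor 4760/260 = 18.308
Step 2: 0.32 mL + 4000 μL = 4.32 mL total → factor 4.32/0.32 = 13.5
Step 3: 275 μL + 1550 μL = 1825 μL total → factor 1825/275 = 6.6364
Overall dilution factor = 18.308 × 13.5 × 6.6364 = 1640.2
Stock = 1.52 × 10^3 nM × 1640.2 = 2.493 × 10^6 nM = 2.49 mM

2.49 mM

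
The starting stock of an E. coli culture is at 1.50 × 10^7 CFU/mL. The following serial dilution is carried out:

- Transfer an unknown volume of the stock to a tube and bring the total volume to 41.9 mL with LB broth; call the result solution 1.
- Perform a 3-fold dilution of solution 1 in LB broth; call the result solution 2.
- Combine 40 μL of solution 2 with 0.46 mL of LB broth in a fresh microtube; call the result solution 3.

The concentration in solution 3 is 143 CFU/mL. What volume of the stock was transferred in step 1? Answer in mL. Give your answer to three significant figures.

0.0150 mL

Step 1: v brought to 41.9 mL → factor = 41.9 mL/v
Step 2: 3-fold → factor 3
Step 3: 40 μL + 0.46 mL = 500 μL total → factor 500/40 = 12.5
Product of known-step factors = 37.5
Overall factor = 1.50 × 10^7 CFU/mL / (143 CFU/mL) = 1.049 × 10^5
Step-1 factor = 1.049 × 10^5 / 37.5 = 2797.2
v = 41.9 mL / 2797.2 = 0.0150 mL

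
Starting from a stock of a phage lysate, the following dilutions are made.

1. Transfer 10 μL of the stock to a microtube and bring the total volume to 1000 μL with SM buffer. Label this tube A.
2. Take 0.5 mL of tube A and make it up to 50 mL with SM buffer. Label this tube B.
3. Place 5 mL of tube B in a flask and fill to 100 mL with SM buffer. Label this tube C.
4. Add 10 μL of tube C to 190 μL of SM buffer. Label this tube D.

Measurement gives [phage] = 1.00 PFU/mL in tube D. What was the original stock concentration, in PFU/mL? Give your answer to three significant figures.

Step 1: 10 μL brought to 1000 μL → factor 1000/10 = 100
Step 2: 0.5 mL brought to 50 mL → factor 50/0.5 = 100
Step 3: 5 mL brought to 100 mL → factor 100/5 = 20
Step 4: 10 μL + 190 μL = 200 μL total → factor 200/10 = 20
Overall dilution factor = 100 × 100 × 20 × 20 = 4 × 10^6
Stock = 1.00 PFU/mL × 4 × 10^6 = 4.00 × 10^6 PFU/mL

4.00 × 10^6 PFU/mL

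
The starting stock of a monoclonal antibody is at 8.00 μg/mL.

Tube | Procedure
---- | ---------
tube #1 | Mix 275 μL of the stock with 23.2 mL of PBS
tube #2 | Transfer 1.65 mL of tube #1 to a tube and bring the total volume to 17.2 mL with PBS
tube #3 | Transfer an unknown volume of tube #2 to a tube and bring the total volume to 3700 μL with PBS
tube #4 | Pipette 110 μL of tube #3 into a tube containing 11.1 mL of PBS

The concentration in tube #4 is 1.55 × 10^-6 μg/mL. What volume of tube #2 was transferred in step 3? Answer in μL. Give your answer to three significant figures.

Step 1: 275 μL + 23.2 mL = 23475 μL total → factor 23475/275 = 85.364
Step 2: 1.65 mL brought to 17.2 mL → factor 17.2/1.65 = 10.424
Step 3: v brought to 3700 μL → factor = 3700 μL/v
Step 4: 110 μL + 11.1 mL = 11210 μL total → factor 11210/110 = 101.91
Product of known-step factors = 90684
Overall factor = 8.00 μg/mL / (1.55 × 10^-6 μg/mL) = 5.1613 × 10^6
Step-3 factor = 5.1613 × 10^6 / 90684 = 56.915
v = 3700 μL / 56.915 = 65.0 μL

65.0 μL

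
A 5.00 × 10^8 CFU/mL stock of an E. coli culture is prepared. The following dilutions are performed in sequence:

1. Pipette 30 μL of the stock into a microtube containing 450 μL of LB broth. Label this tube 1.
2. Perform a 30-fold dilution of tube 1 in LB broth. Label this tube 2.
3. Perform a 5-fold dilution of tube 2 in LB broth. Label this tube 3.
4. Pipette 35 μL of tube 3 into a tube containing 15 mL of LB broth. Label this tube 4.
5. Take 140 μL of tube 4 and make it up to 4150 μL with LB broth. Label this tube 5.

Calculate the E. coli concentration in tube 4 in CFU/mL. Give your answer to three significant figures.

Step 1: 30 μL + 450 μL = 480 μL total → factor 480/30 = 16
Step 2: 30-fold → factor 30
Step 3: 5-fold → factor 5
Step 4: 35 μL + 15 mL = 15035 μL total → factor 15035/35 = 429.57
Dilution factor through tube 4 = 16 × 30 × 5 × 429.57 = 1.031 × 10^6
[tube 4] = 5.00 × 10^8 CFU/mL / 1.031 × 10^6 = 485 CFU/mL

485 CFU/mL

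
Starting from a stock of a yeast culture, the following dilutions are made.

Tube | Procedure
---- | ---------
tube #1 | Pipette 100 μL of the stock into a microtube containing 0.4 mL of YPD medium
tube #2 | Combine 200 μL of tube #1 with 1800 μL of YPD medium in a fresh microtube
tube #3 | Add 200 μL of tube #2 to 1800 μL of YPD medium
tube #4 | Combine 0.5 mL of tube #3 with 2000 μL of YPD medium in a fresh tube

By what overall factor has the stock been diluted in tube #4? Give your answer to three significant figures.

2.50 × 10^3

Step 1: 100 μL + 0.4 mL = 500 μL total → factor 500/100 = 5
Step 2: 200 μL + 1800 μL = 2000 μL total → factor 2000/200 = 10
Step 3: 200 μL + 1800 μL = 2000 μL total → factor 2000/200 = 10
Step 4: 0.5 mL + 2000 μL = 2.5 mL total → factor 2.5/0.5 = 5
Overall dilution factor = 5 × 10 × 10 × 5 = 2500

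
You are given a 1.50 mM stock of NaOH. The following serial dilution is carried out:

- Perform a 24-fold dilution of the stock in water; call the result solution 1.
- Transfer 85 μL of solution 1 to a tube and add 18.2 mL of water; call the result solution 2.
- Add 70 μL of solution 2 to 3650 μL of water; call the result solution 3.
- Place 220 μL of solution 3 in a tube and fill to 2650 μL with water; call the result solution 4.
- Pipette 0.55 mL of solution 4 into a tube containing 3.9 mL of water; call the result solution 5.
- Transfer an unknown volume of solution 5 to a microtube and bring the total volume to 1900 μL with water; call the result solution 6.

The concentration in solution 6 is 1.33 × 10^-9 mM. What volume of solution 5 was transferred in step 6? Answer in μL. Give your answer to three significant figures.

45.0 μL

Step 1: 24-fold → factor 24
Step 2: 85 μL + 18.2 mL = 18285 μL total → factor 18285/85 = 215.12
Step 3: 70 μL + 3650 μL = 3720 μL total → factor 3720/70 = 53.143
Step 4: 220 μL brought to 2650 μL → factor 2650/220 = 12.045
Step 5: 0.55 mL + 3.9 mL = 4.45 mL total → factor 4.45/0.55 = 8.0909
Step 6: v brought to 1900 μL → factor = 1900 μL/v
Product of known-step factors = 2.6739 × 10^7
Overall factor = 1.50 mM / (1.33 × 10^-9 mM) = 1.1278 × 10^9
Step-6 factor = 1.1278 × 10^9 / 2.6739 × 10^7 = 42.178
v = 1900 μL / 42.178 = 45.0 μL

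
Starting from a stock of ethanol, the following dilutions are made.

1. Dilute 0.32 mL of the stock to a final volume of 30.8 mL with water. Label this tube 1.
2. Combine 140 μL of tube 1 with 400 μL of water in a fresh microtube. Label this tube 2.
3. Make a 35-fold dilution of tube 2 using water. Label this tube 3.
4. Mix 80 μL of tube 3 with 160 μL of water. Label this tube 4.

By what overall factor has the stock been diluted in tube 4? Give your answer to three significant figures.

3.90 × 10^4

Step 1: 0.32 mL brought to 30.8 mL → factor 30.8/0.32 = 96.25
Step 2: 140 μL + 400 μL = 540 μL total → factor 540/140 = 3.8571
Step 3: 35-fold → factor 35
Step 4: 80 μL + 160 μL = 240 μL total → factor 240/80 = 3
Overall dilution factor = 96.25 × 3.8571 × 35 × 3 = 38981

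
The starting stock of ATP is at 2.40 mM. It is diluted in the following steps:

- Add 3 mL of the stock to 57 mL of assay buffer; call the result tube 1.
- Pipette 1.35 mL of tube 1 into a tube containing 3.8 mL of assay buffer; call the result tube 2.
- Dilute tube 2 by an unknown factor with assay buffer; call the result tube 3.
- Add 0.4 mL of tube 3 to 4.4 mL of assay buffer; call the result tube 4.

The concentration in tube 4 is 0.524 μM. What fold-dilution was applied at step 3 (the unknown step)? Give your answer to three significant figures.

Step 1: 3 mL + 57 mL = 60 mL total → factor 60/3 = 20
Step 2: 1.35 mL + 3.8 mL = 5.15 mL total → factor 5.15/1.35 = 3.8148
Step 3: unknown factor x
Step 4: 0.4 mL + 4.4 mL = 4.8 mL total → factor 4.8/0.4 = 12
Product of known-step factors = 915.56
Overall factor = 2.40 mM / (0.524 μM) = 4580.2
x = 4580.2 / 915.56 = 5.00

5.00-fold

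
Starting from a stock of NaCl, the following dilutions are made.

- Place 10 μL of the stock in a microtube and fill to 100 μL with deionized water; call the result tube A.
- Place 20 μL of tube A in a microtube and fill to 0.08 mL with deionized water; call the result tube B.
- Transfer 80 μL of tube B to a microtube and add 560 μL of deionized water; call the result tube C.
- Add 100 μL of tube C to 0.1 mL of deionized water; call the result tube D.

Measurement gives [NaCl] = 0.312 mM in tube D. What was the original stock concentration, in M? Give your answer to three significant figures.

Step 1: 10 μL brought to 100 μL → factor 100/10 = 10
Step 2: 20 μL brought to 0.08 mL → factor 80/20 = 4
Step 3: 80 μL + 560 μL = 640 μL total → factor 640/80 = 8
Step 4: 100 μL + 0.1 mL = 200 μL total → factor 200/100 = 2
Overall dilution factor = 10 × 4 × 8 × 2 = 640
Stock = 0.312 mM × 640 = 199.7 mM = 0.200 M

0.200 M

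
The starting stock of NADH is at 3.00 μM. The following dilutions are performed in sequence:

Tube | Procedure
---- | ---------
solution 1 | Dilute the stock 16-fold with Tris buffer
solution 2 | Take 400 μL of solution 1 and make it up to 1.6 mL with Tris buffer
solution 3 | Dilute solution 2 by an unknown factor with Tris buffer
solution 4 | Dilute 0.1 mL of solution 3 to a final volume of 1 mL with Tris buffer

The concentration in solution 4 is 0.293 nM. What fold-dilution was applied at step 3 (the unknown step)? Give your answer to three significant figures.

16.0-fold

Step 1: 16-fold → factor 16
Step 2: 400 μL brought to 1.6 mL → factor 1600/400 = 4
Step 3: unknown factor x
Step 4: 0.1 mL brought to 1 mL → factor 1/0.1 = 10
Product of known-step factors = 640
Overall factor = 3.00 μM / (0.293 nM) = 10239
x = 10239 / 640 = 16.0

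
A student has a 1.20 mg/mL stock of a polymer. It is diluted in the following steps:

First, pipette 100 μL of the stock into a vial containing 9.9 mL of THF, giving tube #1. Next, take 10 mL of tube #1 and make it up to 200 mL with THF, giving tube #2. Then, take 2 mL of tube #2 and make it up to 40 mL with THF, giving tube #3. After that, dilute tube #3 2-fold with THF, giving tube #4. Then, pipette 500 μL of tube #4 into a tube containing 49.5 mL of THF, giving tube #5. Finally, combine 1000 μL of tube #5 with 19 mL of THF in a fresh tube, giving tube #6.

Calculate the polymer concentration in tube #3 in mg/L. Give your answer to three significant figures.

Step 1: 100 μL + 9.9 mL = 10000 μL total → factor 10000/100 = 100
Step 2: 10 mL brought to 200 mL → factor 200/10 = 20
Step 3: 2 mL brought to 40 mL → factor 40/2 = 20
Dilution factor through tube #3 = 100 × 20 × 20 = 40000
[tube #3] = 1.20 mg/mL / 40000 = 3.000 × 10^-5 mg/mL = 0.0300 mg/L

0.0300 mg/L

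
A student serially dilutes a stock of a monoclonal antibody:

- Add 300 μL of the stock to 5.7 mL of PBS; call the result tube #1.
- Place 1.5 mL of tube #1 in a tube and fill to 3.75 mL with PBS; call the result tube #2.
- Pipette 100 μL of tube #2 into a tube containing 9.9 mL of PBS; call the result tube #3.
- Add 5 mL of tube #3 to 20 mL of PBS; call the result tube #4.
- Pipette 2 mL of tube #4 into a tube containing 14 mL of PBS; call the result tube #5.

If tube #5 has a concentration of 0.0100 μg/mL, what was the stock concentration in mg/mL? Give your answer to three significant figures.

Step 1: 300 μL + 5.7 mL = 6000 μL total → factor 6000/300 = 20
Step 2: 1.5 mL brought to 3.75 mL → factor 3.75/1.5 = 2.5
Step 3: 100 μL + 9.9 mL = 10000 μL total → factor 10000/100 = 100
Step 4: 5 mL + 20 mL = 25 mL total → factor 25/5 = 5
Step 5: 2 mL + 14 mL = 16 mL total → factor 16/2 = 8
Overall dilution factor = 20 × 2.5 × 100 × 5 × 8 = 2 × 10^5
Stock = 0.0100 μg/mL × 2 × 10^5 = 2000 μg/mL = 2.00 mg/mL

2.00 mg/mL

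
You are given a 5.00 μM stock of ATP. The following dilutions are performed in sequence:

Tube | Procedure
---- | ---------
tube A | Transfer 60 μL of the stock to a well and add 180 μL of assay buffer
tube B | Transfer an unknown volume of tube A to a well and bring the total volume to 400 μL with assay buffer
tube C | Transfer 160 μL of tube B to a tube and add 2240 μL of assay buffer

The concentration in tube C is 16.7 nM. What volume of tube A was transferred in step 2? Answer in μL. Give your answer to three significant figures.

Step 1: 60 μL + 180 μL = 240 μL total → factor 240/60 = 4
Step 2: v brought to 400 μL → factor = 400 μL/v
Step 3: 160 μL + 2240 μL = 2400 μL total → factor 2400/160 = 15
Product of known-step factors = 60
Overall factor = 5.00 μM / (16.7 nM) = 299.4
Step-2 factor = 299.4 / 60 = 4.99
v = 400 μL / 4.99 = 80.2 μL

80.2 μL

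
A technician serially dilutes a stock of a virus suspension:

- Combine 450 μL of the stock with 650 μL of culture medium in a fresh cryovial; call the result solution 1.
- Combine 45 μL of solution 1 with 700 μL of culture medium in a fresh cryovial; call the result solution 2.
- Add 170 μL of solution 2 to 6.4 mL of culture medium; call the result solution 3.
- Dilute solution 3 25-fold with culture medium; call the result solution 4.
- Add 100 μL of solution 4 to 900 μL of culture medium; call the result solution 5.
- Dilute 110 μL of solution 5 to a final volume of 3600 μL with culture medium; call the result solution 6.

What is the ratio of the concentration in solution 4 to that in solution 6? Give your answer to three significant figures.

Step 1: 450 μL + 650 μL = 1100 μL total → factor 1100/450 = 2.4444
Step 2: 45 μL + 700 μL = 745 μL total → factor 745/45 = 16.556
Step 3: 170 μL + 6.4 mL = 6570 μL total → factor 6570/170 = 38.647
Step 4: 25-fold → factor 25
Step 5: 100 μL + 900 μL = 1000 μL total → factor 1000/100 = 10
Step 6: 110 μL brought to 3600 μL → factor 3600/110 = 32.727
Dilution factor to solution 4 = 39100; to solution 6 = 1.2796 × 10^7
[solution 4]/[solution 6] = (factor to solution 6)/(factor to solution 4) = 1.2796 × 10^7/39100 = 327

327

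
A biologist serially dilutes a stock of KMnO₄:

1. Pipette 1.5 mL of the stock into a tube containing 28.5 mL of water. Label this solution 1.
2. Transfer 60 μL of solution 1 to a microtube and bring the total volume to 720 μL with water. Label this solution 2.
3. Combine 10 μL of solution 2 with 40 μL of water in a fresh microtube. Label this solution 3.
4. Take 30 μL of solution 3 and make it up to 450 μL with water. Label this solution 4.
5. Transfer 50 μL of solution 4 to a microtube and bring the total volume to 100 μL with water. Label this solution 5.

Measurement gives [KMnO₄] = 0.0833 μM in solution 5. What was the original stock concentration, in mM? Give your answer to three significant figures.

Step 1: 1.5 mL + 28.5 mL = 30 mL total → factor 30/1.5 = 20
Step 2: 60 μL brought to 720 μL → factor 720/60 = 12
Step 3: 10 μL + 40 μL = 50 μL total → factor 50/10 = 5
Step 4: 30 μL brought to 450 μL → factor 450/30 = 15
Step 5: 50 μL brought to 100 μL → factor 100/50 = 2
Overall dilution factor = 20 × 12 × 5 × 15 × 2 = 36000
Stock = 0.0833 μM × 36000 = 2999 μM = 3.00 mM

3.00 mM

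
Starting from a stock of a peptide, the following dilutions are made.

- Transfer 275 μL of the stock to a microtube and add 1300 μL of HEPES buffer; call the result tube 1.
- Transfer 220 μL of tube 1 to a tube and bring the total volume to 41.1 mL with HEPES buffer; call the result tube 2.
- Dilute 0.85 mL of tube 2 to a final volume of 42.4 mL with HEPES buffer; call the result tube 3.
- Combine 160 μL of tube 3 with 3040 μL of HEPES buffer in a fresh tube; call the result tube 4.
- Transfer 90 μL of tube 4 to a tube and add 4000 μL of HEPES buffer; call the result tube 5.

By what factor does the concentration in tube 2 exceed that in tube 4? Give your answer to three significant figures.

Step 1: 275 μL + 1300 μL = 1575 μL total → factor 1575/275 = 5.7273
Step 2: 220 μL brought to 41.1 mL → factor 41100/220 = 186.82
Step 3: 0.85 mL brought to 42.4 mL → factor 42.4/0.85 = 49.882
Step 4: 160 μL + 3040 μL = 3200 μL total → factor 3200/160 = 20
Dilution factor to tube 2 = 1070; to tube 4 = 1.0674 × 10^6
[tube 2]/[tube 4] = (factor to tube 4)/(factor to tube 2) = 1.0674 × 10^6/1070 = 998

998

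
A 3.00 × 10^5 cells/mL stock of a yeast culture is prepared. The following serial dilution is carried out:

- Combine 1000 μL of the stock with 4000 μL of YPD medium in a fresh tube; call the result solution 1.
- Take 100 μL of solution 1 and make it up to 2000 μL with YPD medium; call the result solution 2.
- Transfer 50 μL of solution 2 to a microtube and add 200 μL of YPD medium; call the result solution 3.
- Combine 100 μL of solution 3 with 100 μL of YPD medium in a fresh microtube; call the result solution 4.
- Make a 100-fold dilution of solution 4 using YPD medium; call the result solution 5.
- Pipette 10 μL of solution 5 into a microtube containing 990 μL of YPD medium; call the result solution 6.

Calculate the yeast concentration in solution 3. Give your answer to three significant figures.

Step 1: 1000 μL + 4000 μL = 5000 μL total → factor 5000/1000 = 5
Step 2: 100 μL brought to 2000 μL → factor 2000/100 = 20
Step 3: 50 μL + 200 μL = 250 μL total → factor 250/50 = 5
Dilution factor through solution 3 = 5 × 20 × 5 = 500
[solution 3] = 3.00 × 10^5 cells/mL / 500 = 600 cells/mL

600 cells/mL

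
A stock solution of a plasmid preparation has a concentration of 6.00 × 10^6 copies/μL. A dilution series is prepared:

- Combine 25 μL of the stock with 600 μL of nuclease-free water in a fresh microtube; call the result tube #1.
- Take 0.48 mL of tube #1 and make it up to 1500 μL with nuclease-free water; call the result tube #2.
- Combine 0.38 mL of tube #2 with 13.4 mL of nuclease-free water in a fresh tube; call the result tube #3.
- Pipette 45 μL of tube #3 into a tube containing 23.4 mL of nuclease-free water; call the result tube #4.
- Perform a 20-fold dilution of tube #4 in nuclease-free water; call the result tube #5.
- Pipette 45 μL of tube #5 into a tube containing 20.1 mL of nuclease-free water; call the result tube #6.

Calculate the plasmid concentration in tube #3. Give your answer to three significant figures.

Step 1: 25 μL + 600 μL = 625 μL total → factor 625/25 = 25
Step 2: 0.48 mL brought to 1500 μL → factor 1.5/0.48 = 3.125
Step 3: 0.38 mL + 13.4 mL = 13.78 mL total → factor 13.78/0.38 = 36.263
Dilution factor through tube #3 = 25 × 3.125 × 36.263 = 2833.1
[tube #3] = 6.00 × 10^6 copies/μL / 2833.1 = 2.12 × 10^3 copies/μL

2.12 × 10^3 copies/μL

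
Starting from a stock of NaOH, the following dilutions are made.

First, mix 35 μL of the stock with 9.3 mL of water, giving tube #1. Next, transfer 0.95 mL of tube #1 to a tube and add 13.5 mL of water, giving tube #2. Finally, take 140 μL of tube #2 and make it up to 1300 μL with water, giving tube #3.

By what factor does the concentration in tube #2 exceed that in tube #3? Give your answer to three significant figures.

9.29

Step 1: 35 μL + 9.3 mL = 9335 μL total → factor 9335/35 = 266.71
Step 2: 0.95 mL + 13.5 mL = 14.45 mL total → factor 14.45/0.95 = 15.211
Step 3: 140 μL brought to 1300 μL → factor 1300/140 = 9.2857
Dilution factor to tube #2 = 4056.9; to tube #3 = 37671
[tube #2]/[tube #3] = (factor to tube #3)/(factor to tube #2) = 37671/4056.9 = 9.29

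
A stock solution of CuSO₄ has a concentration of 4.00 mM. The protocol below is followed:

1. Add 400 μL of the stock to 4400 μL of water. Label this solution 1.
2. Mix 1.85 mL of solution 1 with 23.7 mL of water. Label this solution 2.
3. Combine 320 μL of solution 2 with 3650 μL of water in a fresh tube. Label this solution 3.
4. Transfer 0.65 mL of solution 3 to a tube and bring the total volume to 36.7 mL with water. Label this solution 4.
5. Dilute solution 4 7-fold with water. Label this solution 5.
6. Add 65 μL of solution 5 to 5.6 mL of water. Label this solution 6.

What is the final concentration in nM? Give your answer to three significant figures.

0.0565 nM

Step 1: 400 μL + 4400 μL = 4800 μL total → factor 4800/400 = 12
Step 2: 1.85 mL + 23.7 mL = 25.55 mL total → factor 25.55/1.85 = 13.811
Step 3: 320 μL + 3650 μL = 3970 μL total → factor 3970/320 = 12.406
Step 4: 0.65 mL brought to 36.7 mL → factor 36.7/0.65 = 56.462
Step 5: 7-fold → factor 7
Step 6: 65 μL + 5.6 mL = 5665 μL total → factor 5665/65 = 87.154
Overall dilution factor = 12 × 13.811 × 12.406 × 56.462 × 7 × 87.154 = 7.0824 × 10^7
Final = 4.00 mM / 7.0824 × 10^7 = 5.648 × 10^-8 mM = 0.0565 nM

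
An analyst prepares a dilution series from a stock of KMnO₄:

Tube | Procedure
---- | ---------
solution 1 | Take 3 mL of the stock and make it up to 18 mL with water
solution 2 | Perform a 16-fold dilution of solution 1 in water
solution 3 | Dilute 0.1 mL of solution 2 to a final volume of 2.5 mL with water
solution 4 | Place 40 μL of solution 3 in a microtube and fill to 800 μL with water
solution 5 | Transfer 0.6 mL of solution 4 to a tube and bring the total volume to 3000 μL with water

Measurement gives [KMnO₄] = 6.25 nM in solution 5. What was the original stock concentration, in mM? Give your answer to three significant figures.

Step 1: 3 mL brought to 18 mL → factor 18/3 = 6
Step 2: 16-fold → factor 16
Step 3: 0.1 mL brought to 2.5 mL → factor 2.5/0.1 = 25
Step 4: 40 μL brought to 800 μL → factor 800/40 = 20
Step 5: 0.6 mL brought to 3000 μL → factor 3/0.6 = 5
Overall dilution factor = 6 × 16 × 25 × 20 × 5 = 2.4 × 10^5
Stock = 6.25 nM × 2.4 × 10^5 = 1.500 × 10^6 nM = 1.50 mM

1.50 mM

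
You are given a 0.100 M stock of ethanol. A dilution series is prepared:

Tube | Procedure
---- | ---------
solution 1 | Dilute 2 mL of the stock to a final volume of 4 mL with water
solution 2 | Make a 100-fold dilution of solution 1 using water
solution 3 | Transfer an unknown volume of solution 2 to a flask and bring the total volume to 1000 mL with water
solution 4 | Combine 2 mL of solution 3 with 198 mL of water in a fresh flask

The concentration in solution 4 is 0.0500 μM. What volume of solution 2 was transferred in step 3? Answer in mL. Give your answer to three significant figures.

Step 1: 2 mL brought to 4 mL → factor 4/2 = 2
Step 2: 100-fold → factor 100
Step 3: v brought to 1000 mL → factor = 1000 mL/v
Step 4: 2 mL + 198 mL = 200 mL total → factor 200/2 = 100
Product of known-step factors = 20000
Overall factor = 0.100 M / (0.0500 μM) = 2 × 10^6
Step-3 factor = 2 × 10^6 / 20000 = 100
v = 1000 mL / 100 = 10.0 mL

10.0 mL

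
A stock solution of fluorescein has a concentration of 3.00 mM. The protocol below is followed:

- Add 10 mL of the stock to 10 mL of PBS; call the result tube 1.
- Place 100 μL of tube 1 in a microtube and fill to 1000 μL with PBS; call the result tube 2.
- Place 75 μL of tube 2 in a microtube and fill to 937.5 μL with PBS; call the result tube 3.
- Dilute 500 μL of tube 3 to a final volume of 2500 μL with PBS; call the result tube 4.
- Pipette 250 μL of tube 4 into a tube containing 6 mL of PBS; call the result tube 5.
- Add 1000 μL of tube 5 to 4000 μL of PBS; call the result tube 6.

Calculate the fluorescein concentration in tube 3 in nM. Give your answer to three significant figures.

Step 1: 10 mL + 10 mL = 20 mL total → factor 20/10 = 2
Step 2: 100 μL brought to 1000 μL → factor 1000/100 = 10
Step 3: 75 μL brought to 937.5 μL → factor 937.5/75 = 12.5
Dilution factor through tube 3 = 2 × 10 × 12.5 = 250
[tube 3] = 3.00 mM / 250 = 0.01200 mM = 1.20 × 10^4 nM

1.20 × 10^4 nM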